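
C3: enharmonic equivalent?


Solution.
Enharmonic notes sound the same pitch but are spelled with different letter names
C and Dbb name the same pitch class
= Dbb3


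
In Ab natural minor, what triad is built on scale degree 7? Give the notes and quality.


Step by step:
Ab natural minor scale: Ab Bb Cb Db Eb Fb Gb
Diatonic triad on degree 7 stacks scale notes 7, 2, 4: Gb Bb Db
Gb→Bb = 4 semitones; Gb→Db = 7 semitones → major triad
= Gb Bb Db (major)


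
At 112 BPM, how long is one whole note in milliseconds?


One quarter-note beat = 60000 / BPM = 60000 / 112 ms
Whole note = 4 × quarter note
Duration = 4 × 60000 / 112 = 240000 / 112
= 2142.9 ms


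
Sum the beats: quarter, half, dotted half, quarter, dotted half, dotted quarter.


Solution.
Beat values:
  quarter = 1 beat
  half = 2 beats
  dotted half = 3 beats
  quarter = 1 beat
  dotted half = 3 beats
  dotted quarter = 1.5 beats
Sum = 1 + 2 + 3 + 1 + 3 + 1.5
= 11.5 beats


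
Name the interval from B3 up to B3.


Working:
Letter names: B → B spans 1 letter name → a unison
Semitones: B3 → B3 = 0 half-steps
A unison of 0 semitones is a perfect unison
= perfect unison


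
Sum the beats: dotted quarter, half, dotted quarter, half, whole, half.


Beat values:
  dotted quarter = 1.5 beats
  half = 2 beats
  dotted quarter = 1.5 beats
  half = 2 beats
  whole = 4 beats
  half = 2 beats
Sum = 1.5 + 2 + 1.5 + 2 + 4 + 2
= 13 beats


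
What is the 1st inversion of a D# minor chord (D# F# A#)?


Reasoning:
Root position: D# F# A#
1st inversion: move root up an octave
Bass note: F#
Notes (bottom to top) = F# A# D#


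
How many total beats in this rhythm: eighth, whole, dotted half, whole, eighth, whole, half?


Working:
Beat values:
  eighth = 0.5 beats
  whole = 4 beats
  dotted half = 3 beats
  whole = 4 beats
  eighth = 0.5 beats
  whole = 4 beats
  half = 2 beats
Sum = 0.5 + 4 + 3 + 4 + 0.5 + 4 + 2
= 18 beats


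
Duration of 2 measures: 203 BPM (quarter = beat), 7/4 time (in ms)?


Let's work it out.
Quarter-note beat duration = 60000 / 203 ms
Beats per measure (7/4) = 7
One measure = 7 × 60000 / 203 = 420000 / 203 ms
2 measures = 2 × 420000 / 203 = 840000 / 203
= 4137.9 ms


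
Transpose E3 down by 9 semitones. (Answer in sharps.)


Solution.
E3: chromatic position 4 in octave 3 → absolute = 3×12 + 4 = 40
Transpose down 9: 40 - 9 = 31
31 = 2×12 + 7 → G in octave 2
Result = G2


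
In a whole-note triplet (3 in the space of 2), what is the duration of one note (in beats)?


Triplet: 3 notes occupy the space of 2 whole notes
Space = 2 × 4 = 8 beats
Each triplet note = 8 / 3 = 8/3 beats
= 8/3 beats


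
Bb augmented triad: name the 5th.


Augmented triad = root + major 3rd (4 semitones) + augmented 5th (8 semitones)
A triad on Bb stacks thirds, so the chord tones use letter names B-D-F
Root: Bb
Major 3rd above Bb: D
Augmented 5th above Bb: F#
The 5th = F#


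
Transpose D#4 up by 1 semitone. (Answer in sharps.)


Working:
D#4: chromatic position 3 in octave 4 → absolute = 4×12 + 3 = 51
Transpose up 1: 51 + 1 = 52
52 = 4×12 + 4 → E in octave 4
Result = E4


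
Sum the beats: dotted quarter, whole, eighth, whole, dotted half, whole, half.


Solution.
Beat values:
  dotted quarter = 1.5 beats
  whole = 4 beats
  eighth = 0.5 beats
  whole = 4 beats
  dotted half = 3 beats
  whole = 4 beats
  half = 2 beats
Sum = 1.5 + 4 + 0.5 + 4 + 3 + 4 + 2
= 19 beats


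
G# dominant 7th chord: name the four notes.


Let's work it out.
Dominant 7th chord = root + major 3rd + perfect 5th + minor 7th
Seventh chords stack in thirds, so the letter names are G-B-D-F
Root: G#
Major 3rd above G#: B#
Perfect 5th above G#: D#
Minor 7th above G#: F#
Chord = G# B# D# F#


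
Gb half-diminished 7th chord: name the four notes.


Reasoning:
Half-diminished 7th chord = root + minor 3rd + diminished 5th + minor 7th
Seventh chords stack in thirds, so the letter names are G-B-D-F
Root: Gb
Minor 3rd above Gb: Bbb
Diminished 5th above Gb: Dbb
Minor 7th above Gb: Fb
Chord = Gb Bbb Dbb Fb


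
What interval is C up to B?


Reasoning:
Letter names: C → B spans 7 letter names → a 7th
Semitones: C → B = 11 half-steps
A 7th of 11 semitones is a major 7th
= major 7th


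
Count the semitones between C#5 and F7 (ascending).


Solution.
Absolute semitone position = octave×12 + chromatic position
C#5: 5×12 + 1 = 61
F7: 7×12 + 5 = 89
Difference = 89 - 61 = 28
= 28 semitones


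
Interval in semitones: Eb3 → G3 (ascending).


Solution.
Absolute semitone position = octave×12 + chromatic position
Eb3: 3×12 + 3 = 39
G3: 3×12 + 7 = 43
Difference = 43 - 39 = 4
= 4 semitones


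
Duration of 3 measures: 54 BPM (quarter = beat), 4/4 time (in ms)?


Working:
Quarter-note beat duration = 60000 / 54 ms
Beats per measure (4/4) = 4
One measure = 4 × 60000 / 54 = 240000 / 54 ms
3 measures = 3 × 240000 / 54 = 720000 / 54
= 13333.3 ms


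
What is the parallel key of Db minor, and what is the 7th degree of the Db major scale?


Reasoning:
Parallel keys share the same tonic but differ in mode
Db minor → parallel is Db major
Db major scale: Db Eb F Gb Ab Bb C
= Db major; 7th degree = C


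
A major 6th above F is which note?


Let's work it out.
A 6th spans 6 letter names, so from F we land on D
A major 6th = 9 semitones above F
Spell D at that pitch: D
= D


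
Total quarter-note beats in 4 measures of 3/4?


Reasoning:
Time signature 3/4: the bottom number 4 means the quarter note gets one count
The top number 3 means 3 quarter-note beats per measure
Total = 3 × 4 measures
= 12 quarter-note beats


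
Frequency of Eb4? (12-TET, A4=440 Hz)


Reasoning:
f = 440 × 2^(n/12) where n = semitones from A4
Eb4: -6 semitones from A4
f = 440 × 2^(-6/12)
f = 311.13 Hz


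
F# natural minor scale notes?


Reasoning:
Natural minor scale pattern: W-H-W-W-H-W-W (2-1-2-2-1-2-2 semitones)
Starting from F#:
  F# + 2 semitones → G#
  G# + 1 semitone → A
  A + 2 semitones → B
  B + 2 semitones → C#
  C# + 1 semitone → D
  D + 2 semitones → E
  E + 2 semitones → F#
Scale = F# G# A B C# D E


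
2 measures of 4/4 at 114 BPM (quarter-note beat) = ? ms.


Working:
Quarter-note beat duration = 60000 / 114 ms
Beats per measure (4/4) = 4
One measure = 4 × 60000 / 114 = 240000 / 114 ms
2 measures = 2 × 240000 / 114 = 480000 / 114
= 4210.5 ms


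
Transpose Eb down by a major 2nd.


Working:
major 2nd: 2 letter names, 2 semitones
Letter: E - 1 → D
Pitch: Eb - 2 semitones, spelled as a D → Db
= Db


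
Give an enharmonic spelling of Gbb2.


Enharmonic notes sound the same pitch but are spelled with different letter names
Gbb and F name the same pitch class
= F2


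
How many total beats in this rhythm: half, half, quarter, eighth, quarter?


Beat values:
  half = 2 beats
  half = 2 beats
  quarter = 1 beat
  eighth = 0.5 beats
  quarter = 1 beat
Sum = 2 + 2 + 1 + 0.5 + 1
= 6.5 beats


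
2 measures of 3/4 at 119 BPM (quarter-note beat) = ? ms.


Solution.
Quarter-note beat duration = 60000 / 119 ms
Beats per measure (3/4) = 3
One measure = 3 × 60000 / 119 = 180000 / 119 ms
2 measures = 2 × 180000 / 119 = 360000 / 119
= 3025.2 ms


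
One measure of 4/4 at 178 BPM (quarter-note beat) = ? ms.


Quarter-note beat duration = 60000 / 178 ms
Beats per measure (4/4) = 4
One measure = 4 × 60000 / 178 = 240000 / 178 ms
= 1348.3 ms


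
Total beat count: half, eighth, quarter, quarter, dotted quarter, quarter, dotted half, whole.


Beat values:
  half = 2 beats
  eighth = 0.5 beats
  quarter = 1 beat
  quarter = 1 beat
  dotted quarter = 1.5 beats
  quarter = 1 beat
  dotted half = 3 beats
  whole = 4 beats
Sum = 2 + 0.5 + 1 + 1 + 1.5 + 1 + 3 + 4
= 14 beats


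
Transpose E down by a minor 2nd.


minor 2nd: 2 letter names, 1 semitones
Letter: E - 1 → D
Pitch: E - 1 semitones, spelled as a D → D#
= D#


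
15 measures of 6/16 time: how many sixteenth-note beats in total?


Let's work it out.
Time signature 6/16: the bottom number 16 means the sixteenth note gets one count
The top number 6 means 6 sixteenth-note beats per measure
Total = 6 × 15 measures
= 90 sixteenth-note beats


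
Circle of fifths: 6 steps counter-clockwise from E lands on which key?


Working:
Each counter-clockwise step moves down a perfect 5th (= up a perfect 4th)
From E: E → A → D → G → C → F → Bb
= Bb


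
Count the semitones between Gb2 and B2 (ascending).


Absolute semitone position = octave×12 + chromatic position
Gb2: 2×12 + 6 = 30
B2: 2×12 + 11 = 35
Difference = 35 - 30 = 5
= 5 semitones


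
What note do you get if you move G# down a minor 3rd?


Reasoning:
minor 3rd: 3 letter names, 3 semitones
Letter: G - 2 → E
Pitch: G# - 3 semitones, spelled as an E → E#
= E#


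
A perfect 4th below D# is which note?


Let's work it out.
A 4th spans 4 letter names, so from D we land on A
A perfect 4th = 5 semitones below D#
Spell A at that pitch: A#
= A#


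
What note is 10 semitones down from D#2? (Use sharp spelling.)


Step by step:
D#2: chromatic position 3 in octave 2 → absolute = 2×12 + 3 = 27
Transpose down 10: 27 - 10 = 17
17 = 1×12 + 5 → F in octave 1
Result = F1


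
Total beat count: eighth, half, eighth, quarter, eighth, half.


Beat values:
  eighth = 0.5 beats
  half = 2 beats
  eighth = 0.5 beats
  quarter = 1 beat
  eighth = 0.5 beats
  half = 2 beats
Sum = 0.5 + 2 + 0.5 + 1 + 0.5 + 2
= 6.5 beats


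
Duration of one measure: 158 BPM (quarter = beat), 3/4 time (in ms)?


Quarter-note beat duration = 60000 / 158 ms
Beats per measure (3/4) = 3
One measure = 3 × 60000 / 158 = 180000 / 158 ms
= 1139.2 ms


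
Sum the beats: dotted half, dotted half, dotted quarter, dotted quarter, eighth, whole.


Beat values:
  dotted half = 3 beats
  dotted half = 3 beats
  dotted quarter = 1.5 beats
  dotted quarter = 1.5 beats
  eighth = 0.5 beats
  whole = 4 beats
Sum = 3 + 3 + 1.5 + 1.5 + 0.5 + 4
= 13.5 beats


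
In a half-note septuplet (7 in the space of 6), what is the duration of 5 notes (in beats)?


Solution.
Septuplet: 7 notes occupy the space of 6 half notes
Space = 6 × 2 = 12 beats
Each septuplet note = 12 / 7 = 12/7 beats
5 notes = 5 × 12/7 = 60/7
= 60/7 beats


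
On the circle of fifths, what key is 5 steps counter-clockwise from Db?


Step by step:
Each counter-clockwise step moves down a perfect 5th (= up a perfect 4th)
From Db: Db → F#/Gb → B → E → A → D
= D


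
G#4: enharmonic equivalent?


Solution.
Enharmonic notes sound the same pitch but are spelled with different letter names
G# and Ab name the same pitch class
= Ab4


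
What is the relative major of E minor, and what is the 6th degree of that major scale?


The relative major shares the key signature and is a minor 3rd above the minor tonic
A minor 3rd above E is G
→ relative major of E minor is G major
G major scale: G A B C D E F#
= G major; 6th degree = E


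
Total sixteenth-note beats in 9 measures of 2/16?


Let's work it out.
Time signature 2/16: the bottom number 16 means the sixteenth note gets one count
The top number 2 means 2 sixteenth-note beats per measure
Total = 2 × 9 measures
= 18 sixteenth-note beats


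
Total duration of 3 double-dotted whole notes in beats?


Base whole note = 4 beats
Dot 1 adds half the previous value: +2
Dot 2 adds half the previous value: +1
One double-dotted whole = 4 + 2 + 1 = 7
3 of them = 3 × 7 = 21
= 21 beats


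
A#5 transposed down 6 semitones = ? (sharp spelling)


Step by step:
A#5: chromatic position 10 in octave 5 → absolute = 5×12 + 10 = 70
Transpose down 6: 70 - 6 = 64
64 = 5×12 + 4 → E in octave 5
Result = E5


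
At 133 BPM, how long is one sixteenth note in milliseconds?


Working:
One quarter-note beat = 60000 / BPM = 60000 / 133 ms
Sixteenth note = 1/4 × quarter note
Duration = 1/4 × 60000 / 133 = 15000 / 133
= 112.8 ms


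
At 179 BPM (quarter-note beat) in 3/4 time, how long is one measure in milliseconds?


Let's work it out.
Quarter-note beat duration = 60000 / 179 ms
Beats per measure (3/4) = 3
One measure = 3 × 60000 / 179 = 180000 / 179 ms
= 1005.6 ms


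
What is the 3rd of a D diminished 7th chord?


Reasoning:
Diminished 7th chord = root + minor 3rd + diminished 5th + diminished 7th
Seventh chords stack in thirds, so the letter names are D-F-A-C
Root: D
Minor 3rd above D: F
Diminished 5th above D: Ab
Diminished 7th above D: Cb
The 3rd = F


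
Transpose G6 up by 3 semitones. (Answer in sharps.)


Reasoning:
G6: chromatic position 7 in octave 6 → absolute = 6×12 + 7 = 79
Transpose up 3: 79 + 3 = 82
82 = 6×12 + 10 → A# in octave 6
Result = A#6


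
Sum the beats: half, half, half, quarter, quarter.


Reasoning:
Beat values:
  half = 2 beats
  half = 2 beats
  half = 2 beats
  quarter = 1 beat
  quarter = 1 beat
Sum = 2 + 2 + 2 + 1 + 1
= 8 beats


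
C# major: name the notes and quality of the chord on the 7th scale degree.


Reasoning:
C# major scale: C# D# E# F# G# A# B#
Diatonic triad on degree 7 stacks scale notes 7, 2, 4: B# D# F#
B#→D# = 3 semitones; B#→F# = 6 semitones → diminished triad
= B# D# F# (diminished)


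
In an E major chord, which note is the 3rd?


Major triad = root + major 3rd (4 semitones) + perfect 5th (7 semitones)
A triad on E stacks thirds, so the chord tones use letter names E-G-B
Root: E
Major 3rd above E: G#
Perfect 5th above E: B
The 3rd = G#


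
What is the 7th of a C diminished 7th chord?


Solution.
Diminished 7th chord = root + minor 3rd + diminished 5th + diminished 7th
Seventh chords stack in thirds, so the letter names are C-E-G-B
Root: C
Minor 3rd above C: Eb
Diminished 5th above C: Gb
Diminished 7th above C: Bbb
The 7th = Bbb


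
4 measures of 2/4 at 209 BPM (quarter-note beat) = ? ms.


Working:
Quarter-note beat duration = 60000 / 209 ms
Beats per measure (2/4) = 2
One measure = 2 × 60000 / 209 = 120000 / 209 ms
4 measures = 4 × 120000 / 209 = 480000 / 209
= 2296.7 ms


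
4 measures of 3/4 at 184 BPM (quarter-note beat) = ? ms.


Let's work it out.
Quarter-note beat duration = 60000 / 184 ms
Beats per measure (3/4) = 3
One measure = 3 × 60000 / 184 = 180000 / 184 ms
4 measures = 4 × 180000 / 184 = 720000 / 184
= 3913.0 ms


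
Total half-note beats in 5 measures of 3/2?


Reasoning:
Time signature 3/2: the bottom number 2 means the half note gets one count
The top number 3 means 3 half-note beats per measure
Total = 3 × 5 measures
= 15 half-note beats


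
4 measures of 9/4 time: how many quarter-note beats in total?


Solution.
Time signature 9/4: the bottom number 4 means the quarter note gets one count
The top number 9 means 9 quarter-note beats per measure
Total = 9 × 4 measures
= 36 quarter-note beats


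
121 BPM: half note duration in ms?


Step by step:
One quarter-note beat = 60000 / BPM = 60000 / 121 ms
Half note = 2 × quarter note
Duration = 2 × 60000 / 121 = 120000 / 121
= 991.7 ms


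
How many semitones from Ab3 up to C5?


Absolute semitone position = octave×12 + chromatic position
Ab3: 3×12 + 8 = 44
C5: 5×12 + 0 = 60
Difference = 60 - 44 = 16
= 16 semitones


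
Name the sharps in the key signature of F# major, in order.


Reasoning:
Sharp major keys follow the circle of fifths: C(0), G(1), D(2), A(3), E(4), B(5), F#(6), C#(7)
F# major has 6 sharps
Order of sharps: F# C# G# D# A# E# B# → first 6: F#, C#, G#, D#, A#, E#
= F#, C#, G#, D#, A#, E#


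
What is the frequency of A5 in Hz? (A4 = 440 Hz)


f = 440 × 2^(n/12) where n = semitones from A4
A5: 12 semitones from A4
f = 440 × 2^(12/12)
f = 880.00 Hz


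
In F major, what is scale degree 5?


Reasoning:
Major scale pattern: W-W-H-W-W-W-H (2-2-1-2-2-2-1 semitones)
Starting from F:
  F + 2 semitones → G
  G + 2 semitones → A
  A + 1 semitone → Bb
  Bb + 2 semitones → C
  C + 2 semitones → D
  D + 2 semitones → E
  E + 1 semitone → F
Scale: F G A Bb C D E
Degree 5 = C


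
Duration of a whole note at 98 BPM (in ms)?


Reasoning:
One quarter-note beat = 60000 / BPM = 60000 / 98 ms
Whole note = 4 × quarter note
Duration = 4 × 60000 / 98 = 240000 / 98
= 2449.0 ms


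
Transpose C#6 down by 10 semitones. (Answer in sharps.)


Step by step:
C#6: chromatic position 1 in octave 6 → absolute = 6×12 + 1 = 73
Transpose down 10: 73 - 10 = 63
63 = 5×12 + 3 → D# in octave 5
Result = D#5


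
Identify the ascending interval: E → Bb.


Solution.
Letter names: E → B spans 5 letter names → a 5th
Semitones: E → Bb = 6 half-steps
A 5th of 6 semitones is a diminished 5th
= diminished 5th


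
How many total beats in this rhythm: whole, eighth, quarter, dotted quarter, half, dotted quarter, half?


Let's work it out.
Beat values:
  whole = 4 beats
  eighth = 0.5 beats
  quarter = 1 beat
  dotted quarter = 1.5 beats
  half = 2 beats
  dotted quarter = 1.5 beats
  half = 2 beats
Sum = 4 + 0.5 + 1 + 1.5 + 2 + 1.5 + 2
= 12.5 beats


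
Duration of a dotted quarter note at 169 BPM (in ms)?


Solution.
One quarter-note beat = 60000 / BPM = 60000 / 169 ms
Dotted quarter note = 3/2 × quarter note
Duration = 3/2 × 60000 / 169 = 90000 / 169
= 532.5 ms


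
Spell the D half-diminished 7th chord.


Half-diminished 7th chord = root + minor 3rd + diminished 5th + minor 7th
Seventh chords stack in thirds, so the letter names are D-F-A-C
Root: D
Minor 3rd above D: F
Diminished 5th above D: Ab
Minor 7th above D: C
Chord = D F Ab C


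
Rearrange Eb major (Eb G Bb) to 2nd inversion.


Solution.
Root position: Eb G Bb
2nd inversion: move root and 3rd up an octave
Bass note: Bb
Notes (bottom to top) = Bb Eb G


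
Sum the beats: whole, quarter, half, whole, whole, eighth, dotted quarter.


Beat values:
  whole = 4 beats
  quarter = 1 beat
  half = 2 beats
  whole = 4 beats
  whole = 4 beats
  eighth = 0.5 beats
  dotted quarter = 1.5 beats
Sum = 4 + 1 + 2 + 4 + 4 + 0.5 + 1.5
= 17 beats


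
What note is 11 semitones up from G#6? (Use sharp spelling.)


G#6: chromatic position 8 in octave 6 → absolute = 6×12 + 8 = 80
Transpose up 11: 80 + 11 = 91
91 = 7×12 + 7 → G in octave 7
Result = G7


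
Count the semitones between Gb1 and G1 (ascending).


Step by step:
Absolute semitone position = octave×12 + chromatic position
Gb1: 1×12 + 6 = 18
G1: 1×12 + 7 = 19
Difference = 19 - 18 = 1
= 1 semitone


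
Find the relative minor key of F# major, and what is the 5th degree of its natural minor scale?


Working:
The relative minor shares the major's key signature and starts on its 6th degree
6th degree = a major 6th above the tonic; a major 6th above F# is D#
→ relative minor of F# major is D# minor
D# natural minor scale: D# E# F# G# A# B C#
= D# minor; 5th degree = A#


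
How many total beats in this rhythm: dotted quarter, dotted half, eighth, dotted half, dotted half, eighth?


Step by step:
Beat values:
  dotted quarter = 1.5 beats
  dotted half = 3 beats
  eighth = 0.5 beats
  dotted half = 3 beats
  dotted half = 3 beats
  eighth = 0.5 beats
Sum = 1.5 + 3 + 0.5 + 3 + 3 + 0.5
= 11.5 beats


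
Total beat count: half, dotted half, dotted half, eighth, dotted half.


Step by step:
Beat values:
  half = 2 beats
  dotted half = 3 beats
  dotted half = 3 beats
  eighth = 0.5 beats
  dotted half = 3 beats
Sum = 2 + 3 + 3 + 0.5 + 3
= 11.5 beats


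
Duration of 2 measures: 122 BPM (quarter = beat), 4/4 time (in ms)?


Let's work it out.
Quarter-note beat duration = 60000 / 122 ms
Beats per measure (4/4) = 4
One measure = 4 × 60000 / 122 = 240000 / 122 ms
2 measures = 2 × 240000 / 122 = 480000 / 122
= 3934.4 ms


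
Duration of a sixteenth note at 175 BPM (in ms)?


Solution.
One quarter-note beat = 60000 / BPM = 60000 / 175 ms
Sixteenth note = 1/4 × quarter note
Duration = 1/4 × 60000 / 175 = 15000 / 175
= 85.7 ms


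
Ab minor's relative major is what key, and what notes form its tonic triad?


The relative major shares the key signature and is a minor 3rd above the minor tonic
A minor 3rd above Ab is Cb
→ relative major of Ab minor is Cb major
Tonic triad of Cb major = root + major 3rd + perfect 5th = Cb Eb Gb
= Cb major; triad = Cb Eb Gb


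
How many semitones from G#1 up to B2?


Working:
Absolute semitone position = octave×12 + chromatic position
G#1: 1×12 + 8 = 20
B2: 2×12 + 11 = 35
Difference = 35 - 20 = 15
= 15 semitones


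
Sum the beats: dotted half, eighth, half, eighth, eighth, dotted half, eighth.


Working:
Beat values:
  dotted half = 3 beats
  eighth = 0.5 beats
  half = 2 beats
  eighth = 0.5 beats
  eighth = 0.5 beats
  dotted half = 3 beats
  eighth = 0.5 beats
Sum = 3 + 0.5 + 2 + 0.5 + 0.5 + 3 + 0.5
= 10 beats


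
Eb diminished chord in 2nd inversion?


Step by step:
Root position: Eb Gb Bbb
2nd inversion: move root and 3rd up an octave
Bass note: Bbb
Notes (bottom to top) = Bbb Eb Gb


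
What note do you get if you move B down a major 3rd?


Reasoning:
major 3rd: 3 letter names, 4 semitones
Letter: B - 2 → G
Pitch: B - 4 semitones, spelled as a G → G
= G


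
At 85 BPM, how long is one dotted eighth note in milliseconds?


Let's work it out.
One quarter-note beat = 60000 / BPM = 60000 / 85 ms
Dotted eighth note = 3/4 × quarter note
Duration = 3/4 × 60000 / 85 = 45000 / 85
= 529.4 ms


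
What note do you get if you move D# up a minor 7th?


Let's work it out.
minor 7th: 7 letter names, 10 semitones
Letter: D + 6 → C
Pitch: D# + 10 semitones, spelled as a C → C#
= C#


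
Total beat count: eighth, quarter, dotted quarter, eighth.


Solution.
Beat values:
  eighth = 0.5 beats
  quarter = 1 beat
  dotted quarter = 1.5 beats
  eighth = 0.5 beats
Sum = 0.5 + 1 + 1.5 + 0.5
= 3.5 beats


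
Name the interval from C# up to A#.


Let's work it out.
Letter names: C → A spans 6 letter names → a 6th
Semitones: C# → A# = 9 half-steps
A 6th of 9 semitones is a major 6th
= major 6th


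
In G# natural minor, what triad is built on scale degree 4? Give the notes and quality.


Reasoning:
G# natural minor scale: G# A# B C# D# E F#
Diatonic triad on degree 4 stacks scale notes 4, 6, 1: C# E G#
C#→E = 3 semitones; C#→G# = 7 semitones → minor triad
= C# E G# (minor)


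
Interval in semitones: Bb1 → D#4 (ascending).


Step by step:
Absolute semitone position = octave×12 + chromatic position
Bb1: 1×12 + 10 = 22
D#4: 4×12 + 3 = 51
Difference = 51 - 22 = 29
= 29 semitones


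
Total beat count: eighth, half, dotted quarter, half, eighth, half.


Beat values:
  eighth = 0.5 beats
  half = 2 beats
  dotted quarter = 1.5 beats
  half = 2 beats
  eighth = 0.5 beats
  half = 2 beats
Sum = 0.5 + 2 + 1.5 + 2 + 0.5 + 2
= 8.5 beats


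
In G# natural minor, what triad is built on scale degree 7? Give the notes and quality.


Working:
G# natural minor scale: G# A# B C# D# E F#
Diatonic triad on degree 7 stacks scale notes 7, 2, 4: F# A# C#
F#→A# = 4 semitones; F#→C# = 7 semitones → major triad
= F# A# C# (major)


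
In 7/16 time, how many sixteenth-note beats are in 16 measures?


Time signature 7/16: the bottom number 16 means the sixteenth note gets one count
The top number 7 means 7 sixteenth-note beats per measure
Total = 7 × 16 measures
= 112 sixteenth-note beats


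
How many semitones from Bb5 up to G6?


Working:
Absolute semitone position = octave×12 + chromatic position
Bb5: 5×12 + 10 = 70
G6: 6×12 + 7 = 79
Difference = 79 - 70 = 9
= 9 semitones


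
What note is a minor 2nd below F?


Step by step:
A 2nd spans 2 letter names, so from F we land on E
A minor 2nd = 1 semitone below F
Spell E at that pitch: E
= E


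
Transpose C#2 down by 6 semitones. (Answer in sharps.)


Step by step:
C#2: chromatic position 1 in octave 2 → absolute = 2×12 + 1 = 25
Transpose down 6: 25 - 6 = 19
19 = 1×12 + 7 → G in octave 1
Result = G1


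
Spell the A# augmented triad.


Solution.
Augmented triad = root + major 3rd (4 semitones) + augmented 5th (8 semitones)
A triad on A# stacks thirds, so the chord tones use letter names A-C-E
Root: A#
Major 3rd above A#: C##
Augmented 5th above A#: E##
Chord = A# C## E##


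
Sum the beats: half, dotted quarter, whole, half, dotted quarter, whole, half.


Step by step:
Beat values:
  half = 2 beats
  dotted quarter = 1.5 beats
  whole = 4 beats
  half = 2 beats
  dotted quarter = 1.5 beats
  whole = 4 beats
  half = 2 beats
Sum = 2 + 1.5 + 4 + 2 + 1.5 + 4 + 2
= 17 beats


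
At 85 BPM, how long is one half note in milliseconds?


Let's work it out.
One quarter-note beat = 60000 / BPM = 60000 / 85 ms
Half note = 2 × quarter note
Duration = 2 × 60000 / 85 = 120000 / 85
= 1411.8 ms


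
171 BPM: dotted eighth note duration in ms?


One quarter-note beat = 60000 / BPM = 60000 / 171 ms
Dotted eighth note = 3/4 × quarter note
Duration = 3/4 × 60000 / 171 = 45000 / 171
= 263.2 ms


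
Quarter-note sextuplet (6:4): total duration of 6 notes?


Let's work it out.
Sextuplet: 6 notes occupy the space of 4 quarter notes
Space = 4 × 1 = 4 beats
Each sextuplet note = 4 / 6 = 2/3 beats
6 notes = 6 × 2/3 = 4
= 4 beats


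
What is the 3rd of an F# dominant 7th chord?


Dominant 7th chord = root + major 3rd + perfect 5th + minor 7th
Seventh chords stack in thirds, so the letter names are F-A-C-E
Root: F#
Major 3rd above F#: A#
Perfect 5th above F#: C#
Minor 7th above F#: E
The 3rd = A#


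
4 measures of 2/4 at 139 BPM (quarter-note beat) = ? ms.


Step by step:
Quarter-note beat duration = 60000 / 139 ms
Beats per measure (2/4) = 2
One measure = 2 × 60000 / 139 = 120000 / 139 ms
4 measures = 4 × 120000 / 139 = 480000 / 139
= 3453.2 ms


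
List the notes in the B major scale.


Let's work it out.
Major scale pattern: W-W-H-W-W-W-H (2-2-1-2-2-2-1 semitones)
Starting from B:
  B + 2 semitones → C#
  C# + 2 semitones → D#
  D# + 1 semitone → E
  E + 2 semitones → F#
  F# + 2 semitones → G#
  G# + 2 semitones → A#
  A# + 1 semitone → B
Scale = B C# D# E F# G# A#


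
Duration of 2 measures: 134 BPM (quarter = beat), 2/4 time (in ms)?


Solution.
Quarter-note beat duration = 60000 / 134 ms
Beats per measure (2/4) = 2
One measure = 2 × 60000 / 134 = 120000 / 134 ms
2 measures = 2 × 120000 / 134 = 240000 / 134
= 1791.0 ms


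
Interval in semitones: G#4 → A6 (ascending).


Solution.
Absolute semitone position = octave×12 + chromatic position
G#4: 4×12 + 8 = 56
A6: 6×12 + 9 = 81
Difference = 81 - 56 = 25
= 25 semitones


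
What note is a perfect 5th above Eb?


A 5th spans 5 letter names, so from E we land on B
A perfect 5th = 7 semitones above Eb
Spell B at that pitch: Bb
= Bb


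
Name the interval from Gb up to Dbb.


Solution.
Letter names: G → D spans 5 letter names → a 5th
Semitones: Gb → Dbb = 6 half-steps
A 5th of 6 semitones is a diminished 5th
= diminished 5th


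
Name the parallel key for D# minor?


Parallel keys share the same tonic but differ in mode
D# minor → parallel is D# major
= D# major


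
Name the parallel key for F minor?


Working:
Parallel keys share the same tonic but differ in mode
F minor → parallel is F major
= F major


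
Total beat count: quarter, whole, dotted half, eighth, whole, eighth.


Working:
Beat values:
  quarter = 1 beat
  whole = 4 beats
  dotted half = 3 beats
  eighth = 0.5 beats
  whole = 4 beats
  eighth = 0.5 beats
Sum = 1 + 4 + 3 + 0.5 + 4 + 0.5
= 13 beats


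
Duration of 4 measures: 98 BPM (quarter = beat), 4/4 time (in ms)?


Quarter-note beat duration = 60000 / 98 ms
Beats per measure (4/4) = 4
One measure = 4 × 60000 / 98 = 240000 / 98 ms
4 measures = 4 × 240000 / 98 = 960000 / 98
= 9795.9 ms


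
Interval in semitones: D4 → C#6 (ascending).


Working:
Absolute semitone position = octave×12 + chromatic position
D4: 4×12 + 2 = 50
C#6: 6×12 + 1 = 73
Difference = 73 - 50 = 23
= 23 semitones


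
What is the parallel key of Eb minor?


Reasoning:
Parallel keys share the same tonic but differ in mode
Eb minor → parallel is Eb major
= Eb major


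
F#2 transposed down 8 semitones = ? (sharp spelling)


Let's work it out.
F#2: chromatic position 6 in octave 2 → absolute = 2×12 + 6 = 30
Transpose down 8: 30 - 8 = 22
22 = 1×12 + 10 → A# in octave 1
Result = A#1


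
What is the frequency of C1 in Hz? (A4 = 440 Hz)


Working:
f = 440 × 2^(n/12) where n = semitones from A4
C1: -45 semitones from A4
f = 440 × 2^(-45/12)
f = 32.70 Hz


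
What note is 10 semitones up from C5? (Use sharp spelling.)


Working:
C5: chromatic position 0 in octave 5 → absolute = 5×12 + 0 = 60
Transpose up 10: 60 + 10 = 70
70 = 5×12 + 10 → A# in octave 5
Result = A#5


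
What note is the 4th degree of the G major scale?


Solution.
Major scale pattern: W-W-H-W-W-W-H (2-2-1-2-2-2-1 semitones)
Starting from G:
  G + 2 semitones → A
  A + 2 semitones → B
  B + 1 semitone → C
  C + 2 semitones → D
  D + 2 semitones → E
  E + 2 semitones → F#
  F# + 1 semitone → G
Scale: G A B C D E F#
Degree 4 = C


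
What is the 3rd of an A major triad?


Working:
Major triad = root + major 3rd (4 semitones) + perfect 5th (7 semitones)
A triad on A stacks thirds, so the chord tones use letter names A-C-E
Root: A
Major 3rd above A: C#
Perfect 5th above A: E
The 3rd = C#


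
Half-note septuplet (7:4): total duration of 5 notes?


Working:
Septuplet: 7 notes occupy the space of 4 half notes
Space = 4 × 2 = 8 beats
Each septuplet note = 8 / 7 = 8/7 beats
5 notes = 5 × 8/7 = 40/7
= 40/7 beats


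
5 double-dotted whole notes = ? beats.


Base whole note = 4 beats
Dot 1 adds half the previous value: +2
Dot 2 adds half the previous value: +1
One double-dotted whole = 4 + 2 + 1 = 7
5 of them = 5 × 7 = 35
= 35 beats


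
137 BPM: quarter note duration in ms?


Reasoning:
One quarter-note beat = 60000 / BPM = 60000 / 137 ms
Duration = 60000 / 137
= 438.0 ms


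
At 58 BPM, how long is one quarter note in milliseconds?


One quarter-note beat = 60000 / BPM = 60000 / 58 ms
Duration = 60000 / 58
= 1034.5 ms


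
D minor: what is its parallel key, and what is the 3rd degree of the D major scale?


Parallel keys share the same tonic but differ in mode
D minor → parallel is D major
D major scale: D E F# G A B C#
= D major; 3rd degree = F#


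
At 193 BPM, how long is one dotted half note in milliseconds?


Step by step:
One quarter-note beat = 60000 / BPM = 60000 / 193 ms
Dotted half note = 3 × quarter note
Duration = 3 × 60000 / 193 = 180000 / 193
= 932.6 ms


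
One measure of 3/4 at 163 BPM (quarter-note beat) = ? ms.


Let's work it out.
Quarter-note beat duration = 60000 / 163 ms
Beats per measure (3/4) = 3
One measure = 3 × 60000 / 163 = 180000 / 163 ms
= 1104.3 ms


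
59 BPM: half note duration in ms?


Working:
One quarter-note beat = 60000 / BPM = 60000 / 59 ms
Half note = 2 × quarter note
Duration = 2 × 60000 / 59 = 120000 / 59
= 2033.9 ms


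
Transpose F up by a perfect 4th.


perfect 4th: 4 letter names, 5 semitones
Letter: F + 3 → B
Pitch: F + 5 semitones, spelled as a B → Bb
= Bb


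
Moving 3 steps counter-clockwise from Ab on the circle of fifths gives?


Step by step:
Each counter-clockwise step moves down a perfect 5th (= up a perfect 4th)
From Ab: Ab → Db → F#/Gb → B
= B


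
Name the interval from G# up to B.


Let's work it out.
Letter names: G → B spans 3 letter names → a 3rd
Semitones: G# → B = 3 half-steps
A 3rd of 3 semitones is a minor 3rd
= minor 3rd


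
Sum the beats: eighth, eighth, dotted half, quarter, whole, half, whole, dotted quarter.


Working:
Beat values:
  eighth = 0.5 beats
  eighth = 0.5 beats
  dotted half = 3 beats
  quarter = 1 beat
  whole = 4 beats
  half = 2 beats
  whole = 4 beats
  dotted quarter = 1.5 beats
Sum = 0.5 + 0.5 + 3 + 1 + 4 + 2 + 4 + 1.5
= 16.5 beats


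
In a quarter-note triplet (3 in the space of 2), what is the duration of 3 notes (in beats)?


Solution.
Triplet: 3 notes occupy the space of 2 quarter notes
Space = 2 × 1 = 2 beats
Each triplet note = 2 / 3 = 2/3 beats
3 notes = 3 × 2/3 = 2
= 2 beats


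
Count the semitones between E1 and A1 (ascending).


Working:
Absolute semitone position = octave×12 + chromatic position
E1: 1×12 + 4 = 16
A1: 1×12 + 9 = 21
Difference = 21 - 16 = 5
= 5 semitones


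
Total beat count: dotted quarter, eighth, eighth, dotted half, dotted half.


Solution.
Beat values:
  dotted quarter = 1.5 beats
  eighth = 0.5 beats
  eighth = 0.5 beats
  dotted half = 3 beats
  dotted half = 3 beats
Sum = 1.5 + 0.5 + 0.5 + 3 + 3
= 8.5 beats


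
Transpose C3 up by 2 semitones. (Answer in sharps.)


Let's work it out.
C3: chromatic position 0 in octave 3 → absolute = 3×12 + 0 = 36
Transpose up 2: 36 + 2 = 38
38 = 3×12 + 2 → D in octave 3
Result = D3


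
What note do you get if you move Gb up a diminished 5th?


Reasoning:
diminished 5th: 5 letter names, 6 semitones
Letter: G + 4 → D
Pitch: Gb + 6 semitones, spelled as a D → Dbb
= Dbb


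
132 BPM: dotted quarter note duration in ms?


One quarter-note beat = 60000 / BPM = 60000 / 132 ms
Dotted quarter note = 3/2 × quarter note
Duration = 3/2 × 60000 / 132 = 90000 / 132
= 681.8 ms


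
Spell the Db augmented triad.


Working:
Augmented triad = root + major 3rd (4 semitones) + augmented 5th (8 semitones)
A triad on Db stacks thirds, so the chord tones use letter names D-F-A
Root: Db
Major 3rd above Db: F
Augmented 5th above Db: A
Chord = Db F A


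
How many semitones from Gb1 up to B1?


Absolute semitone position = octave×12 + chromatic position
Gb1: 1×12 + 6 = 18
B1: 1×12 + 11 = 23
Difference = 23 - 18 = 5
= 5 semitones


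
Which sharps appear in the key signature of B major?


Sharp major keys follow the circle of fifths: C(0), G(1), D(2), A(3), E(4), B(5), F#(6), C#(7)
B major has 5 sharps
Order of sharps: F# C# G# D# A# E# B# → first 5: F#, C#, G#, D#, A#
= F#, C#, G#, D#, A#


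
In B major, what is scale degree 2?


Solution.
Major scale pattern: W-W-H-W-W-W-H (2-2-1-2-2-2-1 semitones)
Starting from B:
  B + 2 semitones → C#
  C# + 2 semitones → D#
  D# + 1 semitone → E
  E + 2 semitones → F#
  F# + 2 semitones → G#
  G# + 2 semitones → A#
  A# + 1 semitone → B
Scale: B C# D# E F# G# A#
Degree 2 = C#


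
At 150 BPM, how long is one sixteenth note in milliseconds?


Solution.
One quarter-note beat = 60000 / BPM = 60000 / 150 ms
Sixteenth note = 1/4 × quarter note
Duration = 1/4 × 60000 / 150 = 15000 / 150
= 100.0 ms


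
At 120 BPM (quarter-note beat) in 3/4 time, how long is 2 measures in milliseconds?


Quarter-note beat duration = 60000 / 120 ms
Beats per measure (3/4) = 3
One measure = 3 × 60000 / 120 = 180000 / 120 ms
2 measures = 2 × 180000 / 120 = 360000 / 120
= 3000.0 ms


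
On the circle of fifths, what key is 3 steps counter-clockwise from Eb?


Let's work it out.
Each counter-clockwise step moves down a perfect 5th (= up a perfect 4th)
From Eb: Eb → Ab → Db → F#/Gb
= F#/Gb


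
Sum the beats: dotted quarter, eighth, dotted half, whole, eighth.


Working:
Beat values:
  dotted quarter = 1.5 beats
  eighth = 0.5 beats
  dotted half = 3 beats
  whole = 4 beats
  eighth = 0.5 beats
Sum = 1.5 + 0.5 + 3 + 4 + 0.5
= 9.5 beats


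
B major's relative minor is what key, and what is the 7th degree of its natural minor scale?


Reasoning:
The relative minor shares the major's key signature and starts on its 6th degree
6th degree = a major 6th above the tonic; a major 6th above B is G#
→ relative minor of B major is G# minor
G# natural minor scale: G# A# B C# D# E F#
= G# minor; 7th degree = F#


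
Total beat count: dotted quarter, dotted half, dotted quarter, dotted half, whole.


Reasoning:
Beat values:
  dotted quarter = 1.5 beats
  dotted half = 3 beats
  dotted quarter = 1.5 beats
  dotted half = 3 beats
  whole = 4 beats
Sum = 1.5 + 3 + 1.5 + 3 + 4
= 13 beats


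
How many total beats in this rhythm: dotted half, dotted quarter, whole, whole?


Reasoning:
Beat values:
  dotted half = 3 beats
  dotted quarter = 1.5 beats
  whole = 4 beats
  whole = 4 beats
Sum = 3 + 1.5 + 4 + 4
= 12.5 beats


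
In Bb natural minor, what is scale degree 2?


Natural minor scale pattern: W-H-W-W-H-W-W (2-1-2-2-1-2-2 semitones)
Starting from Bb:
  Bb + 2 semitones → C
  C + 1 semitone → Db
  Db + 2 semitones → Eb
  Eb + 2 semitones → F
  F + 1 semitone → Gb
  Gb + 2 semitones → Ab
  Ab + 2 semitones → Bb
Scale: Bb C Db Eb F Gb Ab
Degree 2 = C


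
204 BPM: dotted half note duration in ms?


Let's work it out.
One quarter-note beat = 60000 / BPM = 60000 / 204 ms
Dotted half note = 3 × quarter note
Duration = 3 × 60000 / 204 = 180000 / 204
= 882.4 ms


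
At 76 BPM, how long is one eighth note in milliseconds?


Reasoning:
One quarter-note beat = 60000 / BPM = 60000 / 76 ms
Eighth note = 1/2 × quarter note
Duration = 1/2 × 60000 / 76 = 30000 / 76
= 394.7 ms


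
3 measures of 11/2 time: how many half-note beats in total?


Step by step:
Time signature 11/2: the bottom number 2 means the half note gets one count
The top number 11 means 11 half-note beats per measure
Total = 11 × 3 measures
= 33 half-note beats


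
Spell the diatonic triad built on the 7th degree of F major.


Reasoning:
F major scale: F G A Bb C D E
Diatonic triad on degree 7 stacks scale notes 7, 2, 4: E G Bb
E→G = 3 semitones; E→Bb = 6 semitones → diminished triad
= E G Bb (diminished)


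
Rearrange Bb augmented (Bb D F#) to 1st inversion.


Solution.
Root position: Bb D F#
1st inversion: move root up an octave
Bass note: D
Notes (bottom to top) = D F# Bb


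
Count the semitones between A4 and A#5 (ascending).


Solution.
Absolute semitone position = octave×12 + chromatic position
A4: 4×12 + 9 = 57
A#5: 5×12 + 10 = 70
Difference = 70 - 57 = 13
= 13 semitones


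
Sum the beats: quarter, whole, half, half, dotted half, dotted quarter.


Beat values:
  quarter = 1 beat
  whole = 4 beats
  half = 2 beats
  half = 2 beats
  dotted half = 3 beats
  dotted quarter = 1.5 beats
Sum = 1 + 4 + 2 + 2 + 3 + 1.5
= 13.5 beats


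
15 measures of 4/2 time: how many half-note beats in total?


Let's work it out.
Time signature 4/2: the bottom number 2 means the half note gets one count
The top number 4 means 4 half-note beats per measure
Total = 4 × 15 measures
= 60 half-note beats


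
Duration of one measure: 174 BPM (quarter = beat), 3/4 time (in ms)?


Quarter-note beat duration = 60000 / 174 ms
Beats per measure (3/4) = 3
One measure = 3 × 60000 / 174 = 180000 / 174 ms
= 1034.5 ms


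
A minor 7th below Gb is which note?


Let's work it out.
A 7th spans 7 letter names, so from G we land on A
A minor 7th = 10 semitones below Gb
Spell A at that pitch: Ab
= Ab


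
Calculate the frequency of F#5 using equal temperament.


Solution.
f = 440 × 2^(n/12) where n = semitones from A4
F#5: 9 semitones from A4
f = 440 × 2^(9/12)
f = 739.99 Hz


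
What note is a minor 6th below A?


Let's work it out.
A 6th spans 6 letter names, so from A we land on C
A minor 6th = 8 semitones below A
Spell C at that pitch: C#
= C#


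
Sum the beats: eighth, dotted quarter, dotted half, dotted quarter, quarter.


Step by step:
Beat values:
  eighth = 0.5 beats
  dotted quarter = 1.5 beats
  dotted half = 3 beats
  dotted quarter = 1.5 beats
  quarter = 1 beat
Sum = 0.5 + 1.5 + 3 + 1.5 + 1
= 7.5 beats


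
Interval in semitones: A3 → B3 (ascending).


Solution.
Absolute semitone position = octave×12 + chromatic position
A3: 3×12 + 9 = 45
B3: 3×12 + 11 = 47
Difference = 47 - 45 = 2
= 2 semitones
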